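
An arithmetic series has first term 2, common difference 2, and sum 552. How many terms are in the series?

Using S = n/2 × [2a + (n-1)d]
552 = n/2 × [2(2) + (n-1)(2)]
552 = n/2 × [4 + 2n - 2]
1104 = n × [2 + 2n]
2n² + (2)n - 1104 = 0
Discriminant: Δ = (2)² - 4(2)(-1104) = 4 + 8832 = 8836
√Δ = 94
n = [-(2) + √Δ] / (2·2) = (-2 + 94) / 4 = 92 / 4 = 23
(The negative root is discarded since n must be a positive integer.)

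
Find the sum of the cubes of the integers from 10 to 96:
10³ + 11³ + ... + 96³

Use ∑_{k=1}^{n} k³ = [n(n+1)/2]², then subtract the first 9 terms.
∑_{k=1}^{96} k³ = [96×97/2]² = 4656² = 21678336
∑_{k=1}^{9} k³ = [9×10/2]² = 45² = 2025
∑_{k=10}^{96} k³ = 21678336 - 2025 = 21676311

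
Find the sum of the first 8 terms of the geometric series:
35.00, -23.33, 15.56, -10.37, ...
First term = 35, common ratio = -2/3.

Sₙ = a(1 - rⁿ) / (1 - r)
S_8 = 35(1 - (-2/3)^8) / (1 - (-2/3))
S_8 = 35(1 - (256/6561)) / (5/3)
S_8 = 44135/2187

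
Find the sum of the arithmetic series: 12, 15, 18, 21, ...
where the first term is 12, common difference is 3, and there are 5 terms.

Sₙ = n/2 × (first + last)
Last term = a + (n-1)d = 12 + (5-1)×3 = 24
S_5 = 5/2 × (12 + 24)
S_5 = 5/2 × 36 = 90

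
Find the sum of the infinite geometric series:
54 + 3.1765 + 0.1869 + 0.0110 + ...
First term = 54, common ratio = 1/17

For |r| < 1, S = a / (1 - r)
S = 54 / (1 - (1/17))
S = 54 / (16/17)
S = 459/8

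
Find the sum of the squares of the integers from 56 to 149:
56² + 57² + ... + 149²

Use ∑_{k=1}^{n} k² = n(n+1)(2n+1)/6, then subtract the first 55 terms.
∑_{k=1}^{149} k² = 149×150×299/6 = 1113775
∑_{k=1}^{55} k² = 55×56×111/6 = 56980
∑_{k=56}^{149} k² = 1113775 - 56980 = 1056795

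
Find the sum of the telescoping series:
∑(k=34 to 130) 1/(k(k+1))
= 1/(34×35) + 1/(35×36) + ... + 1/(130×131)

Partial fractions: 1/(k(k+1)) = 1/k - 1/(k+1)
The series telescopes:
= (1/34 - 1/35) + (1/35 - 1/36) + ... + (1/130 - 1/131)
= 1/34 - 1/131
= 97/4454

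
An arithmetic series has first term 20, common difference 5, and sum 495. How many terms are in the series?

Using S = n/2 × [2a + (n-1)d]
495 = n/2 × [2(20) + (n-1)(5)]
495 = n/2 × [40 + 5n - 5]
990 = n × [35 + 5n]
5n² + (35)n - 990 = 0
Discriminant: Δ = (35)² - 4(5)(-990) = 1225 + 19800 = 21025
√Δ = 145
n = [-(35) + √Δ] / (2·5) = (-35 + 145) / 10 = 110 / 10 = 11
(The negative root is discarded since n must be a positive integer.)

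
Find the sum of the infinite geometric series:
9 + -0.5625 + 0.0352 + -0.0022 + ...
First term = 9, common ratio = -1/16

For |r| < 1, S = a / (1 - r)
S = 9 / (1 - (-1/16))
S = 9 / (17/16)
S = 144/17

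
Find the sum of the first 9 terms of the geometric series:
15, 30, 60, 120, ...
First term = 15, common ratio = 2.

Sₙ = a(1 - rⁿ) / (1 - r)
S_9 = 15(1 - 2^9) / (1 - 2)
S_9 = 15(1 - 512) / (-1)
S_9 = 7665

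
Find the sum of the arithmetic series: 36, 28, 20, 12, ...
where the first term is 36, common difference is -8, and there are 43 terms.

Sₙ = n/2 × (first + last)
Last term = a + (n-1)d = 36 + (43-1)×(-8) = -300
S_43 = 43/2 × (36 + (-300))
S_43 = 43/2 × (-264) = -5676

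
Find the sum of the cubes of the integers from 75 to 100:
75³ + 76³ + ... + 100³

Use ∑_{k=1}^{n} k³ = [n(n+1)/2]², then subtract the first 74 terms.
∑_{k=1}^{100} k³ = [100×101/2]² = 5050² = 25502500
∑_{k=1}^{74} k³ = [74×75/2]² = 2775² = 7700625
∑_{k=75}^{100} k³ = 25502500 - 7700625 = 17801875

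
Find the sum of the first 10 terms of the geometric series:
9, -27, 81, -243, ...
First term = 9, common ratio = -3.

Sₙ = a(1 - rⁿ) / (1 - r)
S_10 = 9(1 - (-3)^10) / (1 - (-3))
S_10 = 9(1 - 59049) / (4)
S_10 = -132858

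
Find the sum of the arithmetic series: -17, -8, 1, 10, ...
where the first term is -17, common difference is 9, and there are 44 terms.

Sₙ = n/2 × (first + last)
Last term = a + (n-1)d = -17 + (44-1)×9 = 370
S_44 = 44/2 × (-17 + 370)
S_44 = 44/2 × 353 = 7766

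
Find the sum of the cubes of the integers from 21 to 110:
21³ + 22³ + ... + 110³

Use ∑_{k=1}^{n} k³ = [n(n+1)/2]², then subtract the first 20 terms.
∑_{k=1}^{110} k³ = [110×111/2]² = 6105² = 37271025
∑_{k=1}^{20} k³ = [20×21/2]² = 210² = 44100
∑_{k=21}^{110} k³ = 37271025 - 44100 = 37226925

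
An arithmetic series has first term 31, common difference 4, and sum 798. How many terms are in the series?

Using S = n/2 × [2a + (n-1)d]
798 = n/2 × [2(31) + (n-1)(4)]
798 = n/2 × [62 + 4n - 4]
1596 = n × [58 + 4n]
4n² + (58)n - 1596 = 0
Discriminant: Δ = (58)² - 4(4)(-1596) = 3364 + 25536 = 28900
√Δ = 170
n = [-(58) + √Δ] / (2·4) = (-58 + 170) / 8 = 112 / 8 = 14
(The negative root is discarded since n must be a positive integer.)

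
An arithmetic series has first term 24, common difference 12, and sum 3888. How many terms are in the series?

Using S = n/2 × [2a + (n-1)d]
3888 = n/2 × [2(24) + (n-1)(12)]
3888 = n/2 × [48 + 12n - 12]
7776 = n × [36 + 12n]
12n² + (36)n - 7776 = 0
Discriminant: Δ = (36)² - 4(12)(-7776) = 1296 + 373248 = 374544
√Δ = 612
n = [-(36) + √Δ] / (2·12) = (-36 + 612) / 24 = 576 / 24 = 24
(The negative root is discarded since n must be a positive integer.)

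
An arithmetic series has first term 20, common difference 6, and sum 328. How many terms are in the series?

Using S = n/2 × [2a + (n-1)d]
328 = n/2 × [2(20) + (n-1)(6)]
328 = n/2 × [40 + 6n - 6]
656 = n × [34 + 6n]
6n² + (34)n - 656 = 0
Discriminant: Δ = (34)² - 4(6)(-656) = 1156 + 15744 = 16900
√Δ = 130
n = [-(34) + √Δ] / (2·6) = (-34 + 130) / 12 = 96 / 12 = 8
(The negative root is discarded since n must be a positive integer.)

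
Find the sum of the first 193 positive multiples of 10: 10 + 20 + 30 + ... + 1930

Factor out 10: = 10(1 + 2 + ... + 193) = 10 × n(n+1)/2
= 10 × 193×194/2
= 10 × 18721
= 187210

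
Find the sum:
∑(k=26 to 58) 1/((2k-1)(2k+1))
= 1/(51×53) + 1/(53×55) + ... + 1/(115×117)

Partial fractions: 1/((2k-1)(2k+1)) = (1/2)[1/(2k-1) - 1/(2k+1)]
The series telescopes:
= (1/2)[1/51 - 1/117]
= 11/1989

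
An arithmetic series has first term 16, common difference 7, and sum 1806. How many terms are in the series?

Using S = n/2 × [2a + (n-1)d]
1806 = n/2 × [2(16) + (n-1)(7)]
1806 = n/2 × [32 + 7n - 7]
3612 = n × [25 + 7n]
7n² + (25)n - 3612 = 0
Discriminant: Δ = (25)² - 4(7)(-3612) = 625 + 101136 = 101761
√Δ = 319
n = [-(25) + √Δ] / (2·7) = (-25 + 319) / 14 = 294 / 14 = 21
(The negative root is discarded since n must be a positive integer.)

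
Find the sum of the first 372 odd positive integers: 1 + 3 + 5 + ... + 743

Sum of first n odd numbers = n²
= 372²
= 138384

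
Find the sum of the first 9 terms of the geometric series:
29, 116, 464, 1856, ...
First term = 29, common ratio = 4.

Sₙ = a(1 - rⁿ) / (1 - r)
S_9 = 29(1 - 4^9) / (1 - 4)
S_9 = 29(1 - 262144) / (-3)
S_9 = 2534049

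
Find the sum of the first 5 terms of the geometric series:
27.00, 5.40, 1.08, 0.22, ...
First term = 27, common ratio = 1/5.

Sₙ = a(1 - rⁿ) / (1 - r)
S_5 = 27(1 - (1/5)^5) / (1 - (1/5))
S_5 = 27(1 - (1/3125)) / (4/5)
S_5 = 21087/625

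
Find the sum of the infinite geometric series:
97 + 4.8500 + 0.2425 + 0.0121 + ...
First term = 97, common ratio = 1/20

For |r| < 1, S = a / (1 - r)
S = 97 / (1 - (1/20))
S = 97 / (19/20)
S = 1940/19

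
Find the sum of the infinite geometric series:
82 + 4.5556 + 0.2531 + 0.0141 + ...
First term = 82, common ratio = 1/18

For |r| < 1, S = a / (1 - r)
S = 82 / (1 - (1/18))
S = 82 / (17/18)
S = 1476/17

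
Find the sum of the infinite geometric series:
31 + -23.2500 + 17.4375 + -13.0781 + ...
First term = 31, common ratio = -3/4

For |r| < 1, S = a / (1 - r)
S = 31 / (1 - (-3/4))
S = 31 / (7/4)
S = 124/7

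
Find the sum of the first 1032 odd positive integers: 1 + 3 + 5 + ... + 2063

Sum of first n odd numbers = n²
= 1032²
= 1065024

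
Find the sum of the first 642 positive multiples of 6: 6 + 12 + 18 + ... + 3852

Factor out 6: = 6(1 + 2 + ... + 642) = 6 × n(n+1)/2
= 6 × 642×643/2
= 6 × 206403
= 1238418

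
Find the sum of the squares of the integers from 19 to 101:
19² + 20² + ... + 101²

Use ∑_{k=1}^{n} k² = n(n+1)(2n+1)/6, then subtract the first 18 terms.
∑_{k=1}^{101} k² = 101×102×203/6 = 348551
∑_{k=1}^{18} k² = 18×19×37/6 = 2109
∑_{k=19}^{101} k² = 348551 - 2109 = 346442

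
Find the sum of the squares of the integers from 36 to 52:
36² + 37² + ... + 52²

Use ∑_{k=1}^{n} k² = n(n+1)(2n+1)/6, then subtract the first 35 terms.
∑_{k=1}^{52} k² = 52×53×105/6 = 48230
∑_{k=1}^{35} k² = 35×36×71/6 = 14910
∑_{k=36}^{52} k² = 48230 - 14910 = 33320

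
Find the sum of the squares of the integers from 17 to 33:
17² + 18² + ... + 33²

Use ∑_{k=1}^{n} k² = n(n+1)(2n+1)/6, then subtract the first 16 terms.
∑_{k=1}^{33} k² = 33×34×67/6 = 12529
∑_{k=1}^{16} k² = 16×17×33/6 = 1496
∑_{k=17}^{33} k² = 12529 - 1496 = 11033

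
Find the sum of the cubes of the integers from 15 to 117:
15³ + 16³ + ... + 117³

Use ∑_{k=1}^{n} k³ = [n(n+1)/2]², then subtract the first 14 terms.
∑_{k=1}^{117} k³ = [117×118/2]² = 6903² = 47651409
∑_{k=1}^{14} k³ = [14×15/2]² = 105² = 11025
∑_{k=15}^{117} k³ = 47651409 - 11025 = 47640384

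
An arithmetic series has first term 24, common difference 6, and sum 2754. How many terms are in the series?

Using S = n/2 × [2a + (n-1)d]
2754 = n/2 × [2(24) + (n-1)(6)]
2754 = n/2 × [48 + 6n - 6]
5508 = n × [42 + 6n]
6n² + (42)n - 5508 = 0
Discriminant: Δ = (42)² - 4(6)(-5508) = 1764 + 132192 = 133956
√Δ = 366
n = [-(42) + √Δ] / (2·6) = (-42 + 366) / 12 = 324 / 12 = 27
(The negative root is discarded since n must be a positive integer.)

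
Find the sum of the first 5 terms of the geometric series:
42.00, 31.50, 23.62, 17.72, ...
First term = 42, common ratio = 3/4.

Sₙ = a(1 - rⁿ) / (1 - r)
S_5 = 42(1 - (3/4)^5) / (1 - (3/4))
S_5 = 42(1 - (243/1024)) / (1/4)
S_5 = 16401/128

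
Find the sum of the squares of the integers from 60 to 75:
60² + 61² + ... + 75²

Use ∑_{k=1}^{n} k² = n(n+1)(2n+1)/6, then subtract the first 59 terms.
∑_{k=1}^{75} k² = 75×76×151/6 = 143450
∑_{k=1}^{59} k² = 59×60×119/6 = 70210
∑_{k=60}^{75} k² = 143450 - 70210 = 73240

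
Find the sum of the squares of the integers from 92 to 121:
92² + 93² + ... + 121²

Use ∑_{k=1}^{n} k² = n(n+1)(2n+1)/6, then subtract the first 91 terms.
∑_{k=1}^{121} k² = 121×122×243/6 = 597861
∑_{k=1}^{91} k² = 91×92×183/6 = 255346
∑_{k=92}^{121} k² = 597861 - 255346 = 342515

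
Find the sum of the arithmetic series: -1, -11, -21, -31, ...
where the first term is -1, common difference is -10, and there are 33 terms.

Sₙ = n/2 × (first + last)
Last term = a + (n-1)d = -1 + (33-1)×(-10) = -321
S_33 = 33/2 × (-1 + (-321))
S_33 = 33/2 × (-322) = -5313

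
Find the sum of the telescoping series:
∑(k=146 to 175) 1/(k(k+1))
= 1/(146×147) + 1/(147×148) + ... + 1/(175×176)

Partial fractions: 1/(k(k+1)) = 1/k - 1/(k+1)
The series telescopes:
= (1/146 - 1/147) + (1/147 - 1/148) + ... + (1/175 - 1/176)
= 1/146 - 1/176
= 15/12848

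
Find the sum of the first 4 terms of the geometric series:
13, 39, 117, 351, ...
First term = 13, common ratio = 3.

Sₙ = a(1 - rⁿ) / (1 - r)
S_4 = 13(1 - 3^4) / (1 - 3)
S_4 = 13(1 - 81) / (-2)
S_4 = 520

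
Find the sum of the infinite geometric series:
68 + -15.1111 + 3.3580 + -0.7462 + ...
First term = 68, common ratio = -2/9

For |r| < 1, S = a / (1 - r)
S = 68 / (1 - (-2/9))
S = 68 / (11/9)
S = 612/11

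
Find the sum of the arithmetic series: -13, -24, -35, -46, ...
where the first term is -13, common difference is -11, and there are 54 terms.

Sₙ = n/2 × (first + last)
Last term = a + (n-1)d = -13 + (54-1)×(-11) = -596
S_54 = 54/2 × (-13 + (-596))
S_54 = 54/2 × (-609) = -16443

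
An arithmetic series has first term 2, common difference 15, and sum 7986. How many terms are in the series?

Using S = n/2 × [2a + (n-1)d]
7986 = n/2 × [2(2) + (n-1)(15)]
7986 = n/2 × [4 + 15n - 15]
15972 = n × [-11 + 15n]
15n² + (-11)n - 15972 = 0
Discriminant: Δ = (-11)² - 4(15)(-15972) = 121 + 958320 = 958441
√Δ = 979
n = [-(-11) + √Δ] / (2·15) = (11 + 979) / 30 = 990 / 30 = 33
(The negative root is discarded since n must be a positive integer.)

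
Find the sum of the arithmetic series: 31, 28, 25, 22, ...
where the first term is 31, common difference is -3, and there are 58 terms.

Sₙ = n/2 × (first + last)
Last term = a + (n-1)d = 31 + (58-1)×(-3) = -140
S_58 = 58/2 × (31 + (-140))
S_58 = 58/2 × (-109) = -3161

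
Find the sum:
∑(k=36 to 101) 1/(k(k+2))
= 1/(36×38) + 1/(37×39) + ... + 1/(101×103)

Partial fractions: 1/(k(k+2)) = (1/2)[1/k - 1/(k+2)]
Telescoping leaves the first two and last two terms:
= (1/2)[1/36 + 1/37 - 1/102 - 1/103]
= 82313/4664664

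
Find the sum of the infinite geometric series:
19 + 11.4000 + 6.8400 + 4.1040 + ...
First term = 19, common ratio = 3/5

For |r| < 1, S = a / (1 - r)
S = 19 / (1 - (3/5))
S = 19 / (2/5)
S = 95/2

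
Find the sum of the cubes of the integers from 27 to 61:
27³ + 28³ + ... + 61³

Use ∑_{k=1}^{n} k³ = [n(n+1)/2]², then subtract the first 26 terms.
∑_{k=1}^{61} k³ = [61×62/2]² = 1891² = 3575881
∑_{k=1}^{26} k³ = [26×27/2]² = 351² = 123201
∑_{k=27}^{61} k³ = 3575881 - 123201 = 3452680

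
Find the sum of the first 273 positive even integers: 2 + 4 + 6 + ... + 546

Sum of first n even numbers = n(n+1)
= 273×274
= 74802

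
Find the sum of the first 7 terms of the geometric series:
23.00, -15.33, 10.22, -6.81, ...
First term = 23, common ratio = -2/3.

Sₙ = a(1 - rⁿ) / (1 - r)
S_7 = 23(1 - (-2/3)^7) / (1 - (-2/3))
S_7 = 23(1 - (-128/2187)) / (5/3)
S_7 = 10649/729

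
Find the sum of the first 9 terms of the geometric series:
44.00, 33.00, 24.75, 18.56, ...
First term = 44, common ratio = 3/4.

Sₙ = a(1 - rⁿ) / (1 - r)
S_9 = 44(1 - (3/4)^9) / (1 - (3/4))
S_9 = 44(1 - (19683/262144)) / (1/4)
S_9 = 2667071/16384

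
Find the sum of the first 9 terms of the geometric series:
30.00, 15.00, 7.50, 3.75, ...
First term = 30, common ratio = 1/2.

Sₙ = a(1 - rⁿ) / (1 - r)
S_9 = 30(1 - (1/2)^9) / (1 - (1/2))
S_9 = 30(1 - (1/512)) / (1/2)
S_9 = 7665/128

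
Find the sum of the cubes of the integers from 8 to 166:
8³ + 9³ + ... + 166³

Use ∑_{k=1}^{n} k³ = [n(n+1)/2]², then subtract the first 7 terms.
∑_{k=1}^{166} k³ = [166×167/2]² = 13861² = 192127321
∑_{k=1}^{7} k³ = [7×8/2]² = 28² = 784
∑_{k=8}^{166} k³ = 192127321 - 784 = 192126537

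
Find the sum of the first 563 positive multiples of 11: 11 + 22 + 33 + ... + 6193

Factor out 11: = 11(1 + 2 + ... + 563) = 11 × n(n+1)/2
= 11 × 563×564/2
= 11 × 158766
= 1746426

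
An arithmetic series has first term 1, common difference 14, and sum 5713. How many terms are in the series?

Using S = n/2 × [2a + (n-1)d]
5713 = n/2 × [2(1) + (n-1)(14)]
5713 = n/2 × [2 + 14n - 14]
11426 = n × [-12 + 14n]
14n² + (-12)n - 11426 = 0
Discriminant: Δ = (-12)² - 4(14)(-11426) = 144 + 639856 = 640000
√Δ = 800
n = [-(-12) + √Δ] / (2·14) = (12 + 800) / 28 = 812 / 28 = 29
(The negative root is discarded since n must be a positive integer.)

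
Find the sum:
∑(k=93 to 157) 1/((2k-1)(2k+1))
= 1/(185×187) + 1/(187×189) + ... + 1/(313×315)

Partial fractions: 1/((2k-1)(2k+1)) = (1/2)[1/(2k-1) - 1/(2k+1)]
The series telescopes:
= (1/2)[1/185 - 1/315]
= 13/11655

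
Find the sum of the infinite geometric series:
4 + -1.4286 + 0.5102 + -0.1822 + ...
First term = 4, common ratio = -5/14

For |r| < 1, S = a / (1 - r)
S = 4 / (1 - (-5/14))
S = 4 / (19/14)
S = 56/19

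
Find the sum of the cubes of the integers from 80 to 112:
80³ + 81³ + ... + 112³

Use ∑_{k=1}^{n} k³ = [n(n+1)/2]², then subtract the first 79 terms.
∑_{k=1}^{112} k³ = [112×113/2]² = 6328² = 40043584
∑_{k=1}^{79} k³ = [79×80/2]² = 3160² = 9985600
∑_{k=80}^{112} k³ = 40043584 - 9985600 = 30057984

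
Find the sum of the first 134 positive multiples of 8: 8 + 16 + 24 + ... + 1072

Factor out 8: = 8(1 + 2 + ... + 134) = 8 × n(n+1)/2
= 8 × 134×135/2
= 8 × 9045
= 72360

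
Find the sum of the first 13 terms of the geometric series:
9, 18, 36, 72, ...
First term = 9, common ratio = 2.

Sₙ = a(1 - rⁿ) / (1 - r)
S_13 = 9(1 - 2^13) / (1 - 2)
S_13 = 9(1 - 8192) / (-1)
S_13 = 73719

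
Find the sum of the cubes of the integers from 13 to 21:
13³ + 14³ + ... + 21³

Use ∑_{k=1}^{n} k³ = [n(n+1)/2]², then subtract the first 12 terms.
∑_{k=1}^{21} k³ = [21×22/2]² = 231² = 53361
∑_{k=1}^{12} k³ = [12×13/2]² = 78² = 6084
∑_{k=13}^{21} k³ = 53361 - 6084 = 47277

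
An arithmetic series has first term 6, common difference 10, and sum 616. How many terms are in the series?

Using S = n/2 × [2a + (n-1)d]
616 = n/2 × [2(6) + (n-1)(10)]
616 = n/2 × [12 + 10n - 10]
1232 = n × [2 + 10n]
10n² + (2)n - 1232 = 0
Discriminant: Δ = (2)² - 4(10)(-1232) = 4 + 49280 = 49284
√Δ = 222
n = [-(2) + √Δ] / (2·10) = (-2 + 222) / 20 = 220 / 20 = 11
(The negative root is discarded since n must be a positive integer.)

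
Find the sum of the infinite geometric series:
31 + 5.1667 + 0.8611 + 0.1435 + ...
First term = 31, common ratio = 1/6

For |r| < 1, S = a / (1 - r)
S = 31 / (1 - (1/6))
S = 31 / (5/6)
S = 186/5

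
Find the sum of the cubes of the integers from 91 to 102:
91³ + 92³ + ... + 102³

Use ∑_{k=1}^{n} k³ = [n(n+1)/2]², then subtract the first 90 terms.
∑_{k=1}^{102} k³ = [102×103/2]² = 5253² = 27594009
∑_{k=1}^{90} k³ = [90×91/2]² = 4095² = 16769025
∑_{k=91}^{102} k³ = 27594009 - 16769025 = 10824984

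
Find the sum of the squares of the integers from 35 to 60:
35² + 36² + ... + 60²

Use ∑_{k=1}^{n} k² = n(n+1)(2n+1)/6, then subtract the first 34 terms.
∑_{k=1}^{60} k² = 60×61×121/6 = 73810
∑_{k=1}^{34} k² = 34×35×69/6 = 13685
∑_{k=35}^{60} k² = 73810 - 13685 = 60125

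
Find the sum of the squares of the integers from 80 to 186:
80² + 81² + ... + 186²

Use ∑_{k=1}^{n} k² = n(n+1)(2n+1)/6, then subtract the first 79 terms.
∑_{k=1}^{186} k² = 186×187×373/6 = 2162281
∑_{k=1}^{79} k² = 79×80×159/6 = 167480
∑_{k=80}^{186} k² = 2162281 - 167480 = 1994801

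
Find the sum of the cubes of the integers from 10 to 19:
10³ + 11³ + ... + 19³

Use ∑_{k=1}^{n} k³ = [n(n+1)/2]², then subtract the first 9 terms.
∑_{k=1}^{19} k³ = [19×20/2]² = 190² = 36100
∑_{k=1}^{9} k³ = [9×10/2]² = 45² = 2025
∑_{k=10}^{19} k³ = 36100 - 2025 = 34075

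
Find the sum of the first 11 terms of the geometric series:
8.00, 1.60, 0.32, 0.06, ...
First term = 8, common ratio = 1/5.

Sₙ = a(1 - rⁿ) / (1 - r)
S_11 = 8(1 - (1/5)^11) / (1 - (1/5))
S_11 = 8(1 - (1/48828125)) / (4/5)
S_11 = 97656248/9765625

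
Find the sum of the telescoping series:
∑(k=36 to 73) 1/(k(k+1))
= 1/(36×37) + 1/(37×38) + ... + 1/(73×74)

Partial fractions: 1/(k(k+1)) = 1/k - 1/(k+1)
The series telescopes:
= (1/36 - 1/37) + (1/37 - 1/38) + ... + (1/73 - 1/74)
= 1/36 - 1/74
= 19/1332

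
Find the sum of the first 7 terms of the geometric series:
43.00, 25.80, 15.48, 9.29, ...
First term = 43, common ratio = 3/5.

Sₙ = a(1 - rⁿ) / (1 - r)
S_7 = 43(1 - (3/5)^7) / (1 - (3/5))
S_7 = 43(1 - (2187/78125)) / (2/5)
S_7 = 1632667/15625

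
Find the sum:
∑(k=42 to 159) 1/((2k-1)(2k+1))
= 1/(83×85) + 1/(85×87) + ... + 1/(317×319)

Partial fractions: 1/((2k-1)(2k+1)) = (1/2)[1/(2k-1) - 1/(2k+1)]
The series telescopes:
= (1/2)[1/83 - 1/319]
= 118/26477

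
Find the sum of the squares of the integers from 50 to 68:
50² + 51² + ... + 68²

Use ∑_{k=1}^{n} k² = n(n+1)(2n+1)/6, then subtract the first 49 terms.
∑_{k=1}^{68} k² = 68×69×137/6 = 107134
∑_{k=1}^{49} k² = 49×50×99/6 = 40425
∑_{k=50}^{68} k² = 107134 - 40425 = 66709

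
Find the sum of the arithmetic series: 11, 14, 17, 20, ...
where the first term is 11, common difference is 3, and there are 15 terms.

Sₙ = n/2 × (first + last)
Last term = a + (n-1)d = 11 + (15-1)×3 = 53
S_15 = 15/2 × (11 + 53)
S_15 = 15/2 × 64 = 480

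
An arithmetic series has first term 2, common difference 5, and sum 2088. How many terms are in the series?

Using S = n/2 × [2a + (n-1)d]
2088 = n/2 × [2(2) + (n-1)(5)]
2088 = n/2 × [4 + 5n - 5]
4176 = n × [-1 + 5n]
5n² + (-1)n - 4176 = 0
Discriminant: Δ = (-1)² - 4(5)(-4176) = 1 + 83520 = 83521
√Δ = 289
n = [-(-1) + √Δ] / (2·5) = (1 + 289) / 10 = 290 / 10 = 29
(The negative root is discarded since n must be a positive integer.)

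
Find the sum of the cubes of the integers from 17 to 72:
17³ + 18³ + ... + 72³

Use ∑_{k=1}^{n} k³ = [n(n+1)/2]², then subtract the first 16 terms.
∑_{k=1}^{72} k³ = [72×73/2]² = 2628² = 6906384
∑_{k=1}^{16} k³ = [16×17/2]² = 136² = 18496
∑_{k=17}^{72} k³ = 6906384 - 18496 = 6887888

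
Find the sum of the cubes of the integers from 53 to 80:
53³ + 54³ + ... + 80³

Use ∑_{k=1}^{n} k³ = [n(n+1)/2]², then subtract the first 52 terms.
∑_{k=1}^{80} k³ = [80×81/2]² = 3240² = 10497600
∑_{k=1}^{52} k³ = [52×53/2]² = 1378² = 1898884
∑_{k=53}^{80} k³ = 10497600 - 1898884 = 8598716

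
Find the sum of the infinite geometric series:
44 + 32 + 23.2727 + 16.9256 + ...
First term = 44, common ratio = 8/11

For |r| < 1, S = a / (1 - r)
S = 44 / (1 - (8/11))
S = 44 / (3/11)
S = 484/3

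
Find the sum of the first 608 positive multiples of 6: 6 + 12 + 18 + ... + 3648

Factor out 6: = 6(1 + 2 + ... + 608) = 6 × n(n+1)/2
= 6 × 608×609/2
= 6 × 185136
= 1110816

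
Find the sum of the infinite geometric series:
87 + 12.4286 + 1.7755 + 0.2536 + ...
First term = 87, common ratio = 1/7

For |r| < 1, S = a / (1 - r)
S = 87 / (1 - (1/7))
S = 87 / (6/7)
S = 203/2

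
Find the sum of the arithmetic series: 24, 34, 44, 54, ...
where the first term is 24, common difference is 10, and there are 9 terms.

Sₙ = n/2 × (first + last)
Last term = a + (n-1)d = 24 + (9-1)×10 = 104
S_9 = 9/2 × (24 + 104)
S_9 = 9/2 × 128 = 576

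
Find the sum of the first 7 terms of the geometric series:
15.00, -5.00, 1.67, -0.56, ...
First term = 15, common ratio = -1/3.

Sₙ = a(1 - rⁿ) / (1 - r)
S_7 = 15(1 - (-1/3)^7) / (1 - (-1/3))
S_7 = 15(1 - (-1/2187)) / (4/3)
S_7 = 2735/243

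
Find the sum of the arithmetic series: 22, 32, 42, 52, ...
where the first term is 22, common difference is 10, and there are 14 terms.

Sₙ = n/2 × (first + last)
Last term = a + (n-1)d = 22 + (14-1)×10 = 152
S_14 = 14/2 × (22 + 152)
S_14 = 14/2 × 174 = 1218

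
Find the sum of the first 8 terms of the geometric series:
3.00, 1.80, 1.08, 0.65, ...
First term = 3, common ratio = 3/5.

Sₙ = a(1 - rⁿ) / (1 - r)
S_8 = 3(1 - (3/5)^8) / (1 - (3/5))
S_8 = 3(1 - (6561/390625)) / (2/5)
S_8 = 576096/78125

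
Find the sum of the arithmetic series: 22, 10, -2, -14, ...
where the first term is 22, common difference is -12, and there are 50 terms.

Sₙ = n/2 × (first + last)
Last term = a + (n-1)d = 22 + (50-1)×(-12) = -566
S_50 = 50/2 × (22 + (-566))
S_50 = 50/2 × (-544) = -13600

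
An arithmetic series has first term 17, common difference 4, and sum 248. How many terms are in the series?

Using S = n/2 × [2a + (n-1)d]
248 = n/2 × [2(17) + (n-1)(4)]
248 = n/2 × [34 + 4n - 4]
496 = n × [30 + 4n]
4n² + (30)n - 496 = 0
Discriminant: Δ = (30)² - 4(4)(-496) = 900 + 7936 = 8836
√Δ = 94
n = [-(30) + √Δ] / (2·4) = (-30 + 94) / 8 = 64 / 8 = 8
(The negative root is discarded since n must be a positive integer.)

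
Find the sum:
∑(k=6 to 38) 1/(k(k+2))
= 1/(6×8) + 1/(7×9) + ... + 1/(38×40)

Partial fractions: 1/(k(k+2)) = (1/2)[1/k - 1/(k+2)]
Telescoping leaves the first two and last two terms:
= (1/2)[1/6 + 1/7 - 1/39 - 1/40]
= 2827/21840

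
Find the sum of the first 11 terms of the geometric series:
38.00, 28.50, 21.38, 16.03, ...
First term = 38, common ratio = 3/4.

Sₙ = a(1 - rⁿ) / (1 - r)
S_11 = 38(1 - (3/4)^11) / (1 - (3/4))
S_11 = 38(1 - (177147/4194304)) / (1/4)
S_11 = 76325983/524288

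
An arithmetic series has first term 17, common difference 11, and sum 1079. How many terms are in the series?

Using S = n/2 × [2a + (n-1)d]
1079 = n/2 × [2(17) + (n-1)(11)]
1079 = n/2 × [34 + 11n - 11]
2158 = n × [23 + 11n]
11n² + (23)n - 2158 = 0
Discriminant: Δ = (23)² - 4(11)(-2158) = 529 + 94952 = 95481
√Δ = 309
n = [-(23) + √Δ] / (2·11) = (-23 + 309) / 22 = 286 / 22 = 13
(The negative root is discarded since n must be a positive integer.)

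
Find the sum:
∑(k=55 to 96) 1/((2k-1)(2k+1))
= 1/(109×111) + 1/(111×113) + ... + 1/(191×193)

Partial fractions: 1/((2k-1)(2k+1)) = (1/2)[1/(2k-1) - 1/(2k+1)]
The series telescopes:
= (1/2)[1/109 - 1/193]
= 42/21037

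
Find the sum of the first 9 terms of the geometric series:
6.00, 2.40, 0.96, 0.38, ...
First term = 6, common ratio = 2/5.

Sₙ = a(1 - rⁿ) / (1 - r)
S_9 = 6(1 - (2/5)^9) / (1 - (2/5))
S_9 = 6(1 - (512/1953125)) / (3/5)
S_9 = 3905226/390625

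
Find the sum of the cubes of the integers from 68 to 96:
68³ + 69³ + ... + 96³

Use ∑_{k=1}^{n} k³ = [n(n+1)/2]², then subtract the first 67 terms.
∑_{k=1}^{96} k³ = [96×97/2]² = 4656² = 21678336
∑_{k=1}^{67} k³ = [67×68/2]² = 2278² = 5189284
∑_{k=68}^{96} k³ = 21678336 - 5189284 = 16489052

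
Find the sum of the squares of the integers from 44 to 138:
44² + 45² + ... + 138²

Use ∑_{k=1}^{n} k² = n(n+1)(2n+1)/6, then subtract the first 43 terms.
∑_{k=1}^{138} k² = 138×139×277/6 = 885569
∑_{k=1}^{43} k² = 43×44×87/6 = 27434
∑_{k=44}^{138} k² = 885569 - 27434 = 858135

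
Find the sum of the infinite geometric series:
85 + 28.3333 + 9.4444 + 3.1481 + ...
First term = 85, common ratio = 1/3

For |r| < 1, S = a / (1 - r)
S = 85 / (1 - (1/3))
S = 85 / (2/3)
S = 255/2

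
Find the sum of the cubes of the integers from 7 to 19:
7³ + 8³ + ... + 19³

Use ∑_{k=1}^{n} k³ = [n(n+1)/2]², then subtract the first 6 terms.
∑_{k=1}^{19} k³ = [19×20/2]² = 190² = 36100
∑_{k=1}^{6} k³ = [6×7/2]² = 21² = 441
∑_{k=7}^{19} k³ = 36100 - 441 = 35659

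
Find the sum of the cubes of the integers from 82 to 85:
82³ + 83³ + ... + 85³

Use ∑_{k=1}^{n} k³ = [n(n+1)/2]², then subtract the first 81 terms.
∑_{k=1}^{85} k³ = [85×86/2]² = 3655² = 13359025
∑_{k=1}^{81} k³ = [81×82/2]² = 3321² = 11029041
∑_{k=82}^{85} k³ = 13359025 - 11029041 = 2329984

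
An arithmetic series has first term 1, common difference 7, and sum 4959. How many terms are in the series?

Using S = n/2 × [2a + (n-1)d]
4959 = n/2 × [2(1) + (n-1)(7)]
4959 = n/2 × [2 + 7n - 7]
9918 = n × [-5 + 7n]
7n² + (-5)n - 9918 = 0
Discriminant: Δ = (-5)² - 4(7)(-9918) = 25 + 277704 = 277729
√Δ = 527
n = [-(-5) + √Δ] / (2·7) = (5 + 527) / 14 = 532 / 14 = 38
(The negative root is discarded since n must be a positive integer.)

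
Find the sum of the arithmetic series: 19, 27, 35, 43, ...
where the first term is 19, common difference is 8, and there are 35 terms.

Sₙ = n/2 × (first + last)
Last term = a + (n-1)d = 19 + (35-1)×8 = 291
S_35 = 35/2 × (19 + 291)
S_35 = 35/2 × 310 = 5425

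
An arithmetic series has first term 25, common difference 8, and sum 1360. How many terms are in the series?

Using S = n/2 × [2a + (n-1)d]
1360 = n/2 × [2(25) + (n-1)(8)]
1360 = n/2 × [50 + 8n - 8]
2720 = n × [42 + 8n]
8n² + (42)n - 2720 = 0
Discriminant: Δ = (42)² - 4(8)(-2720) = 1764 + 87040 = 88804
√Δ = 298
n = [-(42) + √Δ] / (2·8) = (-42 + 298) / 16 = 256 / 16 = 16
(The negative root is discarded since n must be a positive integer.)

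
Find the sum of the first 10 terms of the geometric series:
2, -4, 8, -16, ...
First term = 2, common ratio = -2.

Sₙ = a(1 - rⁿ) / (1 - r)
S_10 = 2(1 - (-2)^10) / (1 - (-2))
S_10 = 2(1 - 1024) / (3)
S_10 = -682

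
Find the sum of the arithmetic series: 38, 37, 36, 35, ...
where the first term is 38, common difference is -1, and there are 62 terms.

Sₙ = n/2 × (first + last)
Last term = a + (n-1)d = 38 + (62-1)×(-1) = -23
S_62 = 62/2 × (38 + (-23))
S_62 = 62/2 × 15 = 465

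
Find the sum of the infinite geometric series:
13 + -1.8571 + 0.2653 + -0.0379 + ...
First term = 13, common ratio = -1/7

For |r| < 1, S = a / (1 - r)
S = 13 / (1 - (-1/7))
S = 13 / (8/7)
S = 91/8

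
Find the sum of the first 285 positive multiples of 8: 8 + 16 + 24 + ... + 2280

Factor out 8: = 8(1 + 2 + ... + 285) = 8 × n(n+1)/2
= 8 × 285×286/2
= 8 × 40755
= 326040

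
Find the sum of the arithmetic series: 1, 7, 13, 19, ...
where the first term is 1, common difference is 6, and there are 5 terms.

Sₙ = n/2 × (first + last)
Last term = a + (n-1)d = 1 + (5-1)×6 = 25
S_5 = 5/2 × (1 + 25)
S_5 = 5/2 × 26 = 65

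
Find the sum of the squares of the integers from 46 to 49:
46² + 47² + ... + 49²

Use ∑_{k=1}^{n} k² = n(n+1)(2n+1)/6, then subtract the first 45 terms.
∑_{k=1}^{49} k² = 49×50×99/6 = 40425
∑_{k=1}^{45} k² = 45×46×91/6 = 31395
∑_{k=46}^{49} k² = 40425 - 31395 = 9030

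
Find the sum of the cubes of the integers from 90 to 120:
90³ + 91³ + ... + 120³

Use ∑_{k=1}^{n} k³ = [n(n+1)/2]², then subtract the first 89 terms.
∑_{k=1}^{120} k³ = [120×121/2]² = 7260² = 52707600
∑_{k=1}^{89} k³ = [89×90/2]² = 4005² = 16040025
∑_{k=90}^{120} k³ = 52707600 - 16040025 = 36667575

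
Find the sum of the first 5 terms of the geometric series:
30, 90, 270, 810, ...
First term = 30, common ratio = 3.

Sₙ = a(1 - rⁿ) / (1 - r)
S_5 = 30(1 - 3^5) / (1 - 3)
S_5 = 30(1 - 243) / (-2)
S_5 = 3630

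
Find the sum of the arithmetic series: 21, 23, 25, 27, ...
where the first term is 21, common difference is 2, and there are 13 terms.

Sₙ = n/2 × (first + last)
Last term = a + (n-1)d = 21 + (13-1)×2 = 45
S_13 = 13/2 × (21 + 45)
S_13 = 13/2 × 66 = 429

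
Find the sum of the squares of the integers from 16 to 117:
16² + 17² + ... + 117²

Use ∑_{k=1}^{n} k² = n(n+1)(2n+1)/6, then subtract the first 15 terms.
∑_{k=1}^{117} k² = 117×118×235/6 = 540735
∑_{k=1}^{15} k² = 15×16×31/6 = 1240
∑_{k=16}^{117} k² = 540735 - 1240 = 539495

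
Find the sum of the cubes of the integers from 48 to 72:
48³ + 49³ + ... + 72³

Use ∑_{k=1}^{n} k³ = [n(n+1)/2]², then subtract the first 47 terms.
∑_{k=1}^{72} k³ = [72×73/2]² = 2628² = 6906384
∑_{k=1}^{47} k³ = [47×48/2]² = 1128² = 1272384
∑_{k=48}^{72} k³ = 6906384 - 1272384 = 5634000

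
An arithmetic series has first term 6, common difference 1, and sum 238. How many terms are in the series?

Using S = n/2 × [2a + (n-1)d]
238 = n/2 × [2(6) + (n-1)(1)]
238 = n/2 × [12 + 1n - 1]
476 = n × [11 + 1n]
1n² + (11)n - 476 = 0
Discriminant: Δ = (11)² - 4(1)(-476) = 121 + 1904 = 2025
√Δ = 45
n = [-(11) + √Δ] / (2·1) = (-11 + 45) / 2 = 34 / 2 = 17
(The negative root is discarded since n must be a positive integer.)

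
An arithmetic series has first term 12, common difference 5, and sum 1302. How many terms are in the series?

Using S = n/2 × [2a + (n-1)d]
1302 = n/2 × [2(12) + (n-1)(5)]
1302 = n/2 × [24 + 5n - 5]
2604 = n × [19 + 5n]
5n² + (19)n - 2604 = 0
Discriminant: Δ = (19)² - 4(5)(-2604) = 361 + 52080 = 52441
√Δ = 229
n = [-(19) + √Δ] / (2·5) = (-19 + 229) / 10 = 210 / 10 = 21
(The negative root is discarded since n must be a positive integer.)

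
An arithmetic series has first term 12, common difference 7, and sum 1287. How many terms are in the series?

Using S = n/2 × [2a + (n-1)d]
1287 = n/2 × [2(12) + (n-1)(7)]
1287 = n/2 × [24 + 7n - 7]
2574 = n × [17 + 7n]
7n² + (17)n - 2574 = 0
Discriminant: Δ = (17)² - 4(7)(-2574) = 289 + 72072 = 72361
√Δ = 269
n = [-(17) + √Δ] / (2·7) = (-17 + 269) / 14 = 252 / 14 = 18
(The negative root is discarded since n must be a positive integer.)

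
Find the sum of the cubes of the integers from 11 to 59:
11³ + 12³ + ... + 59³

Use ∑_{k=1}^{n} k³ = [n(n+1)/2]², then subtract the first 10 terms.
∑_{k=1}^{59} k³ = [59×60/2]² = 1770² = 3132900
∑_{k=1}^{10} k³ = [10×11/2]² = 55² = 3025
∑_{k=11}^{59} k³ = 3132900 - 3025 = 3129875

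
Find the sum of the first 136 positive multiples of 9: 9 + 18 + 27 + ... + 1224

Factor out 9: = 9(1 + 2 + ... + 136) = 9 × n(n+1)/2
= 9 × 136×137/2
= 9 × 9316
= 83844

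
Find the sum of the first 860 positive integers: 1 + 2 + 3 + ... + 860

Formula: ∑k = n(n+1)/2
= 860×861/2
= 740460/2
= 370230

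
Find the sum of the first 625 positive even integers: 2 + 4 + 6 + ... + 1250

Sum of first n even numbers = n(n+1)
= 625×626
= 391250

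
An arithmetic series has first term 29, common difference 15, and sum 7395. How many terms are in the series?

Using S = n/2 × [2a + (n-1)d]
7395 = n/2 × [2(29) + (n-1)(15)]
7395 = n/2 × [58 + 15n - 15]
14790 = n × [43 + 15n]
15n² + (43)n - 14790 = 0
Discriminant: Δ = (43)² - 4(15)(-14790) = 1849 + 887400 = 889249
√Δ = 943
n = [-(43) + √Δ] / (2·15) = (-43 + 943) / 30 = 900 / 30 = 30
(The negative root is discarded since n must be a positive integer.)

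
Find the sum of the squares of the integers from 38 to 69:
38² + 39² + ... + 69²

Use ∑_{k=1}^{n} k² = n(n+1)(2n+1)/6, then subtract the first 37 terms.
∑_{k=1}^{69} k² = 69×70×139/6 = 111895
∑_{k=1}^{37} k² = 37×38×75/6 = 17575
∑_{k=38}^{69} k² = 111895 - 17575 = 94320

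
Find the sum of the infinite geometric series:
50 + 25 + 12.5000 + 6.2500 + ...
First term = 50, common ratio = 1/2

For |r| < 1, S = a / (1 - r)
S = 50 / (1 - (1/2))
S = 50 / (1/2)
S = 100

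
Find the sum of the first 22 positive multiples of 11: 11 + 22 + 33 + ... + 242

Factor out 11: = 11(1 + 2 + ... + 22) = 11 × n(n+1)/2
= 11 × 22×23/2
= 11 × 253
= 2783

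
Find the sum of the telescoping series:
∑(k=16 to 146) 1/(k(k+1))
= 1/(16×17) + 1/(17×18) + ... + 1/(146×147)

Partial fractions: 1/(k(k+1)) = 1/k - 1/(k+1)
The series telescopes:
= (1/16 - 1/17) + (1/17 - 1/18) + ... + (1/146 - 1/147)
= 1/16 - 1/147
= 131/2352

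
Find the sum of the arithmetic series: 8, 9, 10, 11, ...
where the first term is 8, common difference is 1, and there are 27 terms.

Sₙ = n/2 × (first + last)
Last term = a + (n-1)d = 8 + (27-1)×1 = 34
S_27 = 27/2 × (8 + 34)
S_27 = 27/2 × 42 = 567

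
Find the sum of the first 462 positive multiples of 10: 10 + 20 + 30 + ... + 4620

Factor out 10: = 10(1 + 2 + ... + 462) = 10 × n(n+1)/2
= 10 × 462×463/2
= 10 × 106953
= 1069530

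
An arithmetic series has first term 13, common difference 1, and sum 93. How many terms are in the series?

Using S = n/2 × [2a + (n-1)d]
93 = n/2 × [2(13) + (n-1)(1)]
93 = n/2 × [26 + 1n - 1]
186 = n × [25 + 1n]
1n² + (25)n - 186 = 0
Discriminant: Δ = (25)² - 4(1)(-186) = 625 + 744 = 1369
√Δ = 37
n = [-(25) + √Δ] / (2·1) = (-25 + 37) / 2 = 12 / 2 = 6
(The negative root is discarded since n must be a positive integer.)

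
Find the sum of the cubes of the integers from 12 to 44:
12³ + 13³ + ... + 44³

Use ∑_{k=1}^{n} k³ = [n(n+1)/2]², then subtract the first 11 terms.
∑_{k=1}^{44} k³ = [44×45/2]² = 990² = 980100
∑_{k=1}^{11} k³ = [11×12/2]² = 66² = 4356
∑_{k=12}^{44} k³ = 980100 - 4356 = 975744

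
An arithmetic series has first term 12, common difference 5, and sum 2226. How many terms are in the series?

Using S = n/2 × [2a + (n-1)d]
2226 = n/2 × [2(12) + (n-1)(5)]
2226 = n/2 × [24 + 5n - 5]
4452 = n × [19 + 5n]
5n² + (19)n - 4452 = 0
Discriminant: Δ = (19)² - 4(5)(-4452) = 361 + 89040 = 89401
√Δ = 299
n = [-(19) + √Δ] / (2·5) = (-19 + 299) / 10 = 280 / 10 = 28
(The negative root is discarded since n must be a positive integer.)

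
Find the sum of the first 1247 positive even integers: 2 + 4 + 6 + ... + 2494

Sum of first n even numbers = n(n+1)
= 1247×1248
= 1556256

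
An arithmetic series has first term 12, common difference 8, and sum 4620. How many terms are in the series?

Using S = n/2 × [2a + (n-1)d]
4620 = n/2 × [2(12) + (n-1)(8)]
4620 = n/2 × [24 + 8n - 8]
9240 = n × [16 + 8n]
8n² + (16)n - 9240 = 0
Discriminant: Δ = (16)² - 4(8)(-9240) = 256 + 295680 = 295936
√Δ = 544
n = [-(16) + √Δ] / (2·8) = (-16 + 544) / 16 = 528 / 16 = 33
(The negative root is discarded since n must be a positive integer.)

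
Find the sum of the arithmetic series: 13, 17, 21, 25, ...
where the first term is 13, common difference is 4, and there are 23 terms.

Sₙ = n/2 × (first + last)
Last term = a + (n-1)d = 13 + (23-1)×4 = 101
S_23 = 23/2 × (13 + 101)
S_23 = 23/2 × 114 = 1311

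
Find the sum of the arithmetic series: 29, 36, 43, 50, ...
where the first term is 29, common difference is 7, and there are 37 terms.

Sₙ = n/2 × (first + last)
Last term = a + (n-1)d = 29 + (37-1)×7 = 281
S_37 = 37/2 × (29 + 281)
S_37 = 37/2 × 310 = 5735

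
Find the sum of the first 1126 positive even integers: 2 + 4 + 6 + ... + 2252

Sum of first n even numbers = n(n+1)
= 1126×1127
= 1269002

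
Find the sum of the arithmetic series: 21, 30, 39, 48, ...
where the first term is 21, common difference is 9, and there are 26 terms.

Sₙ = n/2 × (first + last)
Last term = a + (n-1)d = 21 + (26-1)×9 = 246
S_26 = 26/2 × (21 + 246)
S_26 = 26/2 × 267 = 3471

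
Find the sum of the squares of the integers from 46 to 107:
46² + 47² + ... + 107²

Use ∑_{k=1}^{n} k² = n(n+1)(2n+1)/6, then subtract the first 45 terms.
∑_{k=1}^{107} k² = 107×108×215/6 = 414090
∑_{k=1}^{45} k² = 45×46×91/6 = 31395
∑_{k=46}^{107} k² = 414090 - 31395 = 382695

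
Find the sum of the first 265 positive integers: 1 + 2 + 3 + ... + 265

Formula: ∑k = n(n+1)/2
= 265×266/2
= 70490/2
= 35245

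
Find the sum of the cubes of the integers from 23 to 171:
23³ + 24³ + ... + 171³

Use ∑_{k=1}^{n} k³ = [n(n+1)/2]², then subtract the first 22 terms.
∑_{k=1}^{171} k³ = [171×172/2]² = 14706² = 216266436
∑_{k=1}^{22} k³ = [22×23/2]² = 253² = 64009
∑_{k=23}^{171} k³ = 216266436 - 64009 = 216202427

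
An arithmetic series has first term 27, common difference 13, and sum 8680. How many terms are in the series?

Using S = n/2 × [2a + (n-1)d]
8680 = n/2 × [2(27) + (n-1)(13)]
8680 = n/2 × [54 + 13n - 13]
17360 = n × [41 + 13n]
13n² + (41)n - 17360 = 0
Discriminant: Δ = (41)² - 4(13)(-17360) = 1681 + 902720 = 904401
√Δ = 951
n = [-(41) + √Δ] / (2·13) = (-41 + 951) / 26 = 910 / 26 = 35
(The negative root is discarded since n must be a positive integer.)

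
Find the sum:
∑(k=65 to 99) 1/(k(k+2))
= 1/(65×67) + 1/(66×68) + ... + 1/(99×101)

Partial fractions: 1/(k(k+2)) = (1/2)[1/k - 1/(k+2)]
Telescoping leaves the first two and last two terms:
= (1/2)[1/65 + 1/66 - 1/100 - 1/101]
= 46081/8665800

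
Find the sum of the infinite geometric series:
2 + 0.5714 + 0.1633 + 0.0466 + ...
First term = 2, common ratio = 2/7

For |r| < 1, S = a / (1 - r)
S = 2 / (1 - (2/7))
S = 2 / (5/7)
S = 14/5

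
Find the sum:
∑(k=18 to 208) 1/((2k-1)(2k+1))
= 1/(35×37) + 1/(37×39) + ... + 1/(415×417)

Partial fractions: 1/((2k-1)(2k+1)) = (1/2)[1/(2k-1) - 1/(2k+1)]
The series telescopes:
= (1/2)[1/35 - 1/417]
= 191/14595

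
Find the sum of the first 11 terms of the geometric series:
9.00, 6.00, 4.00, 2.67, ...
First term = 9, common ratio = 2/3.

Sₙ = a(1 - rⁿ) / (1 - r)
S_11 = 9(1 - (2/3)^11) / (1 - (2/3))
S_11 = 9(1 - (2048/177147)) / (1/3)
S_11 = 175099/6561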